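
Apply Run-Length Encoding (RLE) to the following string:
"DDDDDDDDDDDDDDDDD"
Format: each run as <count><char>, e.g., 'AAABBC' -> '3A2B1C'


Scanning runs left to right:
  i=0: run of 'D' x 17 -> '17D'

RLE = 17D


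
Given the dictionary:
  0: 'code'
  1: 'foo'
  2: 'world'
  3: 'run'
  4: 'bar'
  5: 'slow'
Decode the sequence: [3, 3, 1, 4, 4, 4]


Look up each index in the dictionary:
  3 -> 'run'
  3 -> 'run'
  1 -> 'foo'
  4 -> 'bar'
  4 -> 'bar'
  4 -> 'bar'

Decoded: "run run foo bar bar bar"


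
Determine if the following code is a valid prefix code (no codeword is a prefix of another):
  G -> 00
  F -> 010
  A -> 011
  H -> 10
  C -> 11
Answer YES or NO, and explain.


Checking each pair (does one codeword prefix another?):
  G='00' vs F='010': no prefix
  G='00' vs A='011': no prefix
  G='00' vs H='10': no prefix
  G='00' vs C='11': no prefix
  F='010' vs G='00': no prefix
  F='010' vs A='011': no prefix
  F='010' vs H='10': no prefix
  F='010' vs C='11': no prefix
  A='011' vs G='00': no prefix
  A='011' vs F='010': no prefix
  A='011' vs H='10': no prefix
  A='011' vs C='11': no prefix
  H='10' vs G='00': no prefix
  H='10' vs F='010': no prefix
  H='10' vs A='011': no prefix
  H='10' vs C='11': no prefix
  C='11' vs G='00': no prefix
  C='11' vs F='010': no prefix
  C='11' vs A='011': no prefix
  C='11' vs H='10': no prefix
No violation found over all pairs.

YES -- this is a valid prefix code. No codeword is a prefix of any other codeword.


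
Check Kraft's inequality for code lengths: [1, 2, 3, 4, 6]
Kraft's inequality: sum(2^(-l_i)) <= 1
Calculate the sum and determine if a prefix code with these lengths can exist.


Sum = 2^(-1) + 2^(-2) + 2^(-3) + 2^(-4) + 2^(-6)
    = 0.5 + 0.25 + 0.125 + 0.0625 + 0.015625
    = 61/64 = 0.953125
Since 0.953125 <= 1, Kraft's inequality IS satisfied.
A prefix code with these lengths CAN exist.

Kraft sum = 0.953125. Satisfied.


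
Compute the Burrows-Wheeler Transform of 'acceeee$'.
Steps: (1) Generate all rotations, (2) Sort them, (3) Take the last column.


Rotations (sorted):
  0: $acceeee -> last char: e
  1: acceeee$ -> last char: $
  2: cceeee$a -> last char: a
  3: ceeee$ac -> last char: c
  4: e$acceee -> last char: e
  5: ee$accee -> last char: e
  6: eee$acce -> last char: e
  7: eeee$acc -> last char: c


BWT = e$aceeec


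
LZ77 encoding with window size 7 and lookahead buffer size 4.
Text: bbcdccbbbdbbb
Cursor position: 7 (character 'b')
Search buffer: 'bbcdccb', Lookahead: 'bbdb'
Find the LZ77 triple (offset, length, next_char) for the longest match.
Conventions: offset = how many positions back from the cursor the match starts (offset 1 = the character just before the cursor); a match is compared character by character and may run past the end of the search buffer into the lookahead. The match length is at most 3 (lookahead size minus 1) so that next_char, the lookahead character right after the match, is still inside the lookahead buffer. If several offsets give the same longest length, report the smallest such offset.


Try each offset into the search buffer:
  offset=1 (pos 6, char 'b'): match length 2
  offset=2 (pos 5, char 'c'): match length 0
  offset=3 (pos 4, char 'c'): match length 0
  offset=4 (pos 3, char 'd'): match length 0
  offset=5 (pos 2, char 'c'): match length 0
  offset=6 (pos 1, char 'b'): match length 1
  offset=7 (pos 0, char 'b'): match length 2
Longest match has length 2, found at offsets 1, 7; take the smallest, offset 1.
next_char = character at position 7 + 2 = 9 -> 'd'

Best match: offset=1, length=2 (matching 'bb' starting at position 6)
LZ77 triple: (1, 2, 'd')


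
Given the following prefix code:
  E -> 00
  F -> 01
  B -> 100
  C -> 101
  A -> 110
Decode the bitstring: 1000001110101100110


Decoding step by step:
Bits 100 -> B
Bits 00 -> E
Bits 01 -> F
Bits 110 -> A
Bits 101 -> C
Bits 100 -> B
Bits 110 -> A


Decoded message: BEFACBA


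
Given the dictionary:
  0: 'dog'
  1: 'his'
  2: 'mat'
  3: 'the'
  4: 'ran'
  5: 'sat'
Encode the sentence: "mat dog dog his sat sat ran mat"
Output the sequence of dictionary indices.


Look up each word in the dictionary:
  'mat' -> 2
  'dog' -> 0
  'dog' -> 0
  'his' -> 1
  'sat' -> 5
  'sat' -> 5
  'ran' -> 4
  'mat' -> 2

Encoded: [2, 0, 0, 1, 5, 5, 4, 2]


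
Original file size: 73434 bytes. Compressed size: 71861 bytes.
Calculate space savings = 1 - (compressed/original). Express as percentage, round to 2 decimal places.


ratio = compressed/original = 71861/73434 = 0.978579
savings = 1 - ratio = 1 - 0.978579 = 0.021421
as a percentage: 0.021421 * 100 = 2.14%

Space savings = 1 - 71861/73434 = 2.14%


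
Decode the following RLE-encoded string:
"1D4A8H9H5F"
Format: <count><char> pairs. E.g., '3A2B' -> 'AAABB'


Expanding each <count><char> pair:
  1D -> 'D'
  4A -> 'AAAA'
  8H -> 'HHHHHHHH'
  9H -> 'HHHHHHHHH'
  5F -> 'FFFFF'

Decoded = DAAAAHHHHHHHHHHHHHHHHHFFFFF


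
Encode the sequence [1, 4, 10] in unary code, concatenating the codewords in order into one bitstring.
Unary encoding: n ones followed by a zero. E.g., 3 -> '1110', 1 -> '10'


Encode each number as n ones followed by a terminating 0:
  1 -> 10 (2 bits)
  4 -> 11110 (5 bits)
  10 -> 11111111110 (11 bits)
Total length = 2 + 5 + 11 = 18 bits.

Unary([1, 4, 10]) = 101111011111111110 (18 bits)


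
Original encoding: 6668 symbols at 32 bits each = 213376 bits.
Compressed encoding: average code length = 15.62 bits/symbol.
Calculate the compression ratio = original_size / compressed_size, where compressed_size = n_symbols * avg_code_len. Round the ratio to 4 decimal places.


original_size = n_symbols * orig_bits = 6668 * 32 = 213376 bits
compressed_size = n_symbols * avg_code_len = 6668 * 15.62 = 104154.16 bits
ratio = original_size / compressed_size = 213376 / 104154.16 = 2.0487

Compression ratio = 2.0487


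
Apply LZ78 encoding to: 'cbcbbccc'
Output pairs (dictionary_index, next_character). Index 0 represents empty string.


LZ78 encoding steps:
Dictionary: {0: ''}
Step 1: w='' (idx 0), next='c' -> output (0, 'c'), add 'c' as idx 1
Step 2: w='' (idx 0), next='b' -> output (0, 'b'), add 'b' as idx 2
Step 3: w='c' (idx 1), next='b' -> output (1, 'b'), add 'cb' as idx 3
Step 4: w='b' (idx 2), next='c' -> output (2, 'c'), add 'bc' as idx 4
Step 5: w='c' (idx 1), next='c' -> output (1, 'c'), add 'cc' as idx 5


Encoded: [(0, 'c'), (0, 'b'), (1, 'b'), (2, 'c'), (1, 'c')]


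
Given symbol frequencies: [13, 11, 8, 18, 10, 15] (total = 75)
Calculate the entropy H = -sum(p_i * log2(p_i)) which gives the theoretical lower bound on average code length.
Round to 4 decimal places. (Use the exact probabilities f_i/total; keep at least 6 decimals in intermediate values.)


Per-symbol terms -p_i * log2(p_i) with p_i = f_i/75:
  p = 13/75 = 0.173333: log2(p) = -2.528379, -p*log2(p) = 0.438252
  p = 11/75 = 0.146667: log2(p) = -2.769387, -p*log2(p) = 0.406177
  p = 8/75 = 0.106667: log2(p) = -3.228819, -p*log2(p) = 0.344407
  p = 18/75 = 0.240000: log2(p) = -2.058894, -p*log2(p) = 0.494134
  p = 10/75 = 0.133333: log2(p) = -2.906891, -p*log2(p) = 0.387585
  p = 15/75 = 0.200000: log2(p) = -2.321928, -p*log2(p) = 0.464386
H = 0.438252 + 0.406177 + 0.344407 + 0.494134 + 0.387585 + 0.464386 = 2.534941

H = 2.5349 bits/symbol


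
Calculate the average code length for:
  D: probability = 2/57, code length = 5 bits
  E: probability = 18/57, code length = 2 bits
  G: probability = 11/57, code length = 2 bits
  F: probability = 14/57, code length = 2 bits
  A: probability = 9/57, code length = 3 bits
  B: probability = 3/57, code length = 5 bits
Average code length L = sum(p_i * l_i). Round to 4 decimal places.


Weighted contributions p_i * l_i:
  D: (2/57) * 5 = 10/57
  E: (18/57) * 2 = 36/57
  G: (11/57) * 2 = 22/57
  F: (14/57) * 2 = 28/57
  A: (9/57) * 3 = 27/57
  B: (3/57) * 5 = 15/57
Sum = (10 + 36 + 22 + 28 + 27 + 15)/57 = 138/57

L = 138/57 = 2.4211 bits/symbol


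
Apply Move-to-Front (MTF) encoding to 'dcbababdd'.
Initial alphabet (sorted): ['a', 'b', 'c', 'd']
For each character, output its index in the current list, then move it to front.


MTF encoding:
'd': index 3 in ['a', 'b', 'c', 'd'] -> ['d', 'a', 'b', 'c']
'c': index 3 in ['d', 'a', 'b', 'c'] -> ['c', 'd', 'a', 'b']
'b': index 3 in ['c', 'd', 'a', 'b'] -> ['b', 'c', 'd', 'a']
'a': index 3 in ['b', 'c', 'd', 'a'] -> ['a', 'b', 'c', 'd']
'b': index 1 in ['a', 'b', 'c', 'd'] -> ['b', 'a', 'c', 'd']
'a': index 1 in ['b', 'a', 'c', 'd'] -> ['a', 'b', 'c', 'd']
'b': index 1 in ['a', 'b', 'c', 'd'] -> ['b', 'a', 'c', 'd']
'd': index 3 in ['b', 'a', 'c', 'd'] -> ['d', 'b', 'a', 'c']
'd': index 0 in ['d', 'b', 'a', 'c'] -> ['d', 'b', 'a', 'c']


Output: [3, 3, 3, 3, 1, 1, 1, 3, 0]


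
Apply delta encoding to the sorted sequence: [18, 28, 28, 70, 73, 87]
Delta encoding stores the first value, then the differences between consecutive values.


First value: 18
Deltas:
  28 - 18 = 10
  28 - 28 = 0
  70 - 28 = 42
  73 - 70 = 3
  87 - 73 = 14


Delta encoded: [18, 10, 0, 42, 3, 14]


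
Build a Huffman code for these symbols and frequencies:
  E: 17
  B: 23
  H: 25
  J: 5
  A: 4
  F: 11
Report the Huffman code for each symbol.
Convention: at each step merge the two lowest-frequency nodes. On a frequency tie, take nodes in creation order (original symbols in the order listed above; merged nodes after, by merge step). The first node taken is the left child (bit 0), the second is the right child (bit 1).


Huffman tree construction:
Step 1: Merge A(4) + J(5) = 9
Step 2: Merge (A+J)(9) + F(11) = 20
Step 3: Merge E(17) + ((A+J)+F)(20) = 37
Step 4: Merge B(23) + H(25) = 48
Step 5: Merge (E+((A+J)+F))(37) + (B+H)(48) = 85
Read each symbol's code off the tree from the root (left child = 0, right child = 1).

Codes:
  E: 00 (length 2)
  B: 10 (length 2)
  H: 11 (length 2)
  J: 0101 (length 4)
  A: 0100 (length 4)
  F: 011 (length 3)
Average code length: 199/85 = 2.3412 bits/symbol


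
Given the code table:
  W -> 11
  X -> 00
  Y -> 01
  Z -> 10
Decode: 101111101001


Decoding:
10 -> Z
11 -> W
11 -> W
10 -> Z
10 -> Z
01 -> Y


Result: ZWWZZY


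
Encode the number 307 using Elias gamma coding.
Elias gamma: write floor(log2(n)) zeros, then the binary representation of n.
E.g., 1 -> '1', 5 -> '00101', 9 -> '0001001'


num_bits = floor(log2(307)) + 1 = 9
leading_zeros = num_bits - 1 = 8
binary(307) = 100110011

Elias gamma(307) = '00000000' + '100110011' = 00000000100110011 (17 bits)


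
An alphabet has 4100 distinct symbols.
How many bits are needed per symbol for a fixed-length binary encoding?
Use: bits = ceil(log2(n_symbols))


log2(4100) = 12.0014
Bracket: 2^12 = 4096 < 4100 <= 2^13 = 8192
So ceil(log2(4100)) = 13

bits = ceil(log2(4100)) = ceil(12.0014) = 13 bits


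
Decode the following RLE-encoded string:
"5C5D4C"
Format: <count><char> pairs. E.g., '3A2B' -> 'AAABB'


Expanding each <count><char> pair:
  5C -> 'CCCCC'
  5D -> 'DDDDD'
  4C -> 'CCCC'

Decoded = CCCCCDDDDDCCCC


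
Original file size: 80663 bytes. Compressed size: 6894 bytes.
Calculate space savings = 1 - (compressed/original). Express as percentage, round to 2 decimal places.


ratio = compressed/original = 6894/80663 = 0.085467
savings = 1 - ratio = 1 - 0.085467 = 0.914533
as a percentage: 0.914533 * 100 = 91.45%

Space savings = 1 - 6894/80663 = 91.45%


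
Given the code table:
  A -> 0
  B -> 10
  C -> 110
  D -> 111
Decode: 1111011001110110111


Decoding:
111 -> D
10 -> B
110 -> C
0 -> A
111 -> D
0 -> A
110 -> C
111 -> D


Result: DBCADACD


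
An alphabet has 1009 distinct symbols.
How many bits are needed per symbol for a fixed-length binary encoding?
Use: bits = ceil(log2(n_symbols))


log2(1009) = 9.9787
Bracket: 2^9 = 512 < 1009 <= 2^10 = 1024
So ceil(log2(1009)) = 10

bits = ceil(log2(1009)) = ceil(9.9787) = 10 bits


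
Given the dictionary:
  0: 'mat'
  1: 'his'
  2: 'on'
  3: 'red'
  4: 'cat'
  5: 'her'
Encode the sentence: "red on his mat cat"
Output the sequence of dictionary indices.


Look up each word in the dictionary:
  'red' -> 3
  'on' -> 2
  'his' -> 1
  'mat' -> 0
  'cat' -> 4

Encoded: [3, 2, 1, 0, 4]


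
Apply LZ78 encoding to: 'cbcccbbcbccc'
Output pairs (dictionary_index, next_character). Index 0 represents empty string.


LZ78 encoding steps:
Dictionary: {0: ''}
Step 1: w='' (idx 0), next='c' -> output (0, 'c'), add 'c' as idx 1
Step 2: w='' (idx 0), next='b' -> output (0, 'b'), add 'b' as idx 2
Step 3: w='c' (idx 1), next='c' -> output (1, 'c'), add 'cc' as idx 3
Step 4: w='c' (idx 1), next='b' -> output (1, 'b'), add 'cb' as idx 4
Step 5: w='b' (idx 2), next='c' -> output (2, 'c'), add 'bc' as idx 5
Step 6: w='bc' (idx 5), next='c' -> output (5, 'c'), add 'bcc' as idx 6
Step 7: w='c' (idx 1), end of input -> output (1, '')


Encoded: [(0, 'c'), (0, 'b'), (1, 'c'), (1, 'b'), (2, 'c'), (5, 'c'), (1, '')]


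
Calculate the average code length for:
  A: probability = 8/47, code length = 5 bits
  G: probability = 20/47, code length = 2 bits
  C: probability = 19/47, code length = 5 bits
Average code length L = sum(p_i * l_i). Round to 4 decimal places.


Weighted contributions p_i * l_i:
  A: (8/47) * 5 = 40/47
  G: (20/47) * 2 = 40/47
  C: (19/47) * 5 = 95/47
Sum = (40 + 40 + 95)/47 = 175/47

L = 175/47 = 3.7234 bits/symbol


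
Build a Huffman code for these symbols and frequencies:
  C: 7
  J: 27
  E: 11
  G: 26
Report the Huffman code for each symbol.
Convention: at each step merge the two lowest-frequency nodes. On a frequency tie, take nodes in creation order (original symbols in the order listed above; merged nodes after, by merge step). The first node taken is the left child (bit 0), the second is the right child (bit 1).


Huffman tree construction:
Step 1: Merge C(7) + E(11) = 18
Step 2: Merge (C+E)(18) + G(26) = 44
Step 3: Merge J(27) + ((C+E)+G)(44) = 71
Read each symbol's code off the tree from the root (left child = 0, right child = 1).

Codes:
  C: 100 (length 3)
  J: 0 (length 1)
  E: 101 (length 3)
  G: 11 (length 2)
Average code length: 133/71 = 1.8732 bits/symbol


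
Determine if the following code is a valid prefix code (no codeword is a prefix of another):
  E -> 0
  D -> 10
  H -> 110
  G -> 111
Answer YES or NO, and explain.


Checking each pair (does one codeword prefix another?):
  E='0' vs D='10': no prefix
  E='0' vs H='110': no prefix
  E='0' vs G='111': no prefix
  D='10' vs E='0': no prefix
  D='10' vs H='110': no prefix
  D='10' vs G='111': no prefix
  H='110' vs E='0': no prefix
  H='110' vs D='10': no prefix
  H='110' vs G='111': no prefix
  G='111' vs E='0': no prefix
  G='111' vs D='10': no prefix
  G='111' vs H='110': no prefix
No violation found over all pairs.

YES -- this is a valid prefix code. No codeword is a prefix of any other codeword.


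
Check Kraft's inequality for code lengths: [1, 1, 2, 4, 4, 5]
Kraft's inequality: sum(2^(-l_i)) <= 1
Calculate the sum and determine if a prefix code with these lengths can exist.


Sum = 2^(-1) + 2^(-1) + 2^(-2) + 2^(-4) + 2^(-4) + 2^(-5)
    = 0.5 + 0.5 + 0.25 + 0.0625 + 0.0625 + 0.03125
    = 45/32 = 1.40625
Since 1.40625 > 1, Kraft's inequality is NOT satisfied.
A prefix code with these lengths CANNOT exist.

Kraft sum = 1.40625. Not satisfied.


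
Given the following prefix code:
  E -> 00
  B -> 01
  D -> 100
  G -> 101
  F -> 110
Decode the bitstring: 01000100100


Decoding step by step:
Bits 01 -> B
Bits 00 -> E
Bits 01 -> B
Bits 00 -> E
Bits 100 -> D


Decoded message: BEBED


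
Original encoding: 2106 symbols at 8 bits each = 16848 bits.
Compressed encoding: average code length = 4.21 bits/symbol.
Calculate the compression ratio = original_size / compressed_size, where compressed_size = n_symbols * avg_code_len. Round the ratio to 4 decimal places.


original_size = n_symbols * orig_bits = 2106 * 8 = 16848 bits
compressed_size = n_symbols * avg_code_len = 2106 * 4.21 = 8866.26 bits
ratio = original_size / compressed_size = 16848 / 8866.26 = 1.9002

Compression ratio = 1.9002


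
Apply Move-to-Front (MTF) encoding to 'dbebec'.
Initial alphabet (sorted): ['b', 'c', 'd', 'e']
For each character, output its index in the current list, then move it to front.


MTF encoding:
'd': index 2 in ['b', 'c', 'd', 'e'] -> ['d', 'b', 'c', 'e']
'b': index 1 in ['d', 'b', 'c', 'e'] -> ['b', 'd', 'c', 'e']
'e': index 3 in ['b', 'd', 'c', 'e'] -> ['e', 'b', 'd', 'c']
'b': index 1 in ['e', 'b', 'd', 'c'] -> ['b', 'e', 'd', 'c']
'e': index 1 in ['b', 'e', 'd', 'c'] -> ['e', 'b', 'd', 'c']
'c': index 3 in ['e', 'b', 'd', 'c'] -> ['c', 'e', 'b', 'd']


Output: [2, 1, 3, 1, 1, 3]


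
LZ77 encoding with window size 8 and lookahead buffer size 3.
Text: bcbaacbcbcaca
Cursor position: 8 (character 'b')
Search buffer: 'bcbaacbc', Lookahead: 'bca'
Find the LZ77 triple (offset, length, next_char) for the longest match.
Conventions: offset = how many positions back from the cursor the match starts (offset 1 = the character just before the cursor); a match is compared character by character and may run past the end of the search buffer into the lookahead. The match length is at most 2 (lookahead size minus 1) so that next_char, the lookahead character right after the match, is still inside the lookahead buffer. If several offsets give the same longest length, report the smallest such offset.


Try each offset into the search buffer:
  offset=1 (pos 7, char 'c'): match length 0
  offset=2 (pos 6, char 'b'): match length 2
  offset=3 (pos 5, char 'c'): match length 0
  offset=4 (pos 4, char 'a'): match length 0
  offset=5 (pos 3, char 'a'): match length 0
  offset=6 (pos 2, char 'b'): match length 1
  offset=7 (pos 1, char 'c'): match length 0
  offset=8 (pos 0, char 'b'): match length 2
Longest match has length 2, found at offsets 2, 8; take the smallest, offset 2.
next_char = character at position 8 + 2 = 10 -> 'a'

Best match: offset=2, length=2 (matching 'bc' starting at position 6)
LZ77 triple: (2, 2, 'a')


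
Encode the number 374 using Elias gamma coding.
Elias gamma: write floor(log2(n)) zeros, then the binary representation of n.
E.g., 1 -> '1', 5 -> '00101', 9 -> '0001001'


num_bits = floor(log2(374)) + 1 = 9
leading_zeros = num_bits - 1 = 8
binary(374) = 101110110

Elias gamma(374) = '00000000' + '101110110' = 00000000101110110 (17 bits)


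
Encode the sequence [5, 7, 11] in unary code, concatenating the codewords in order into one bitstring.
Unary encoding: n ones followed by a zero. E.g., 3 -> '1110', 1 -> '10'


Encode each number as n ones followed by a terminating 0:
  5 -> 111110 (6 bits)
  7 -> 11111110 (8 bits)
  11 -> 111111111110 (12 bits)
Total length = 6 + 8 + 12 = 26 bits.

Unary([5, 7, 11]) = 11111011111110111111111110 (26 bits)


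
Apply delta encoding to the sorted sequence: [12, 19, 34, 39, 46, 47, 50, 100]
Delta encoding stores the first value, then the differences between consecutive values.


First value: 12
Deltas:
  19 - 12 = 7
  34 - 19 = 15
  39 - 34 = 5
  46 - 39 = 7
  47 - 46 = 1
  50 - 47 = 3
  100 - 50 = 50


Delta encoded: [12, 7, 15, 5, 7, 1, 3, 50]


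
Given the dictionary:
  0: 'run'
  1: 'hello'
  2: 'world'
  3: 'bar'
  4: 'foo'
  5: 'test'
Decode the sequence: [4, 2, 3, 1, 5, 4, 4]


Look up each index in the dictionary:
  4 -> 'foo'
  2 -> 'world'
  3 -> 'bar'
  1 -> 'hello'
  5 -> 'test'
  4 -> 'foo'
  4 -> 'foo'

Decoded: "foo world bar hello test foo foo"


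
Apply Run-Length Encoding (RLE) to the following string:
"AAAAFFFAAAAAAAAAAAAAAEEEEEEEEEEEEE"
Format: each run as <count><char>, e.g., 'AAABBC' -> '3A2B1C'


Scanning runs left to right:
  i=0: run of 'A' x 4 -> '4A'
  i=4: run of 'F' x 3 -> '3F'
  i=7: run of 'A' x 14 -> '14A'
  i=21: run of 'E' x 13 -> '13E'

RLE = 4A3F14A13E


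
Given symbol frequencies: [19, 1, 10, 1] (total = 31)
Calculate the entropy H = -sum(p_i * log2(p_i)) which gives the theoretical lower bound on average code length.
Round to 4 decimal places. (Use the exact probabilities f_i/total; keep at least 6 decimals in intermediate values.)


Per-symbol terms -p_i * log2(p_i) with p_i = f_i/31:
  p = 19/31 = 0.612903: log2(p) = -0.706269, -p*log2(p) = 0.432874
  p = 1/31 = 0.032258: log2(p) = -4.954196, -p*log2(p) = 0.159813
  p = 10/31 = 0.322581: log2(p) = -1.632268, -p*log2(p) = 0.526538
  p = 1/31 = 0.032258: log2(p) = -4.954196, -p*log2(p) = 0.159813
H = 0.432874 + 0.159813 + 0.526538 + 0.159813 = 1.279038

H = 1.279 bits/symbol


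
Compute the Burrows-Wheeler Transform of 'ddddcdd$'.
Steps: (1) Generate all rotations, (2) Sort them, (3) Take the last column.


Rotations (sorted):
  0: $ddddcdd -> last char: d
  1: cdd$dddd -> last char: d
  2: d$ddddcd -> last char: d
  3: dcdd$ddd -> last char: d
  4: dd$ddddc -> last char: c
  5: ddcdd$dd -> last char: d
  6: dddcdd$d -> last char: d
  7: ddddcdd$ -> last char: $


BWT = ddddcdd$


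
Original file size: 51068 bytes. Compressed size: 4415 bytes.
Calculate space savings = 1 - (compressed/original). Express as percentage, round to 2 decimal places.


ratio = compressed/original = 4415/51068 = 0.086453
savings = 1 - ratio = 1 - 0.086453 = 0.913547
as a percentage: 0.913547 * 100 = 91.35%

Space savings = 1 - 4415/51068 = 91.35%


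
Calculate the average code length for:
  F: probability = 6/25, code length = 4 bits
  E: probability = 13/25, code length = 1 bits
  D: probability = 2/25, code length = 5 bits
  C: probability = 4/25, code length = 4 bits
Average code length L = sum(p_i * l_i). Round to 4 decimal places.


Weighted contributions p_i * l_i:
  F: (6/25) * 4 = 24/25
  E: (13/25) * 1 = 13/25
  D: (2/25) * 5 = 10/25
  C: (4/25) * 4 = 16/25
Sum = (24 + 13 + 10 + 16)/25 = 63/25

L = 63/25 = 2.5200 bits/symbol


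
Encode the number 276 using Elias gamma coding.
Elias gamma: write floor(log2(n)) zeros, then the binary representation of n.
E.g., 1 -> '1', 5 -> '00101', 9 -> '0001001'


num_bits = floor(log2(276)) + 1 = 9
leading_zeros = num_bits - 1 = 8
binary(276) = 100010100

Elias gamma(276) = '00000000' + '100010100' = 00000000100010100 (17 bits)


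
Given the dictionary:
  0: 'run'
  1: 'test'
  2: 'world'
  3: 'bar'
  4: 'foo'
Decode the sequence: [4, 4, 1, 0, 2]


Look up each index in the dictionary:
  4 -> 'foo'
  4 -> 'foo'
  1 -> 'test'
  0 -> 'run'
  2 -> 'world'

Decoded: "foo foo test run world"


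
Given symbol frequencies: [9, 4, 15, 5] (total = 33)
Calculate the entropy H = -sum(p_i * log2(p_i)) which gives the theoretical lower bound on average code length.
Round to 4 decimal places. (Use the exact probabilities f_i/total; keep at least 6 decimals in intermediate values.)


Per-symbol terms -p_i * log2(p_i) with p_i = f_i/33:
  p = 9/33 = 0.272727: log2(p) = -1.874469, -p*log2(p) = 0.511219
  p = 4/33 = 0.121212: log2(p) = -3.044394, -p*log2(p) = 0.369017
  p = 15/33 = 0.454545: log2(p) = -1.137504, -p*log2(p) = 0.517047
  p = 5/33 = 0.151515: log2(p) = -2.722466, -p*log2(p) = 0.412495
H = 0.511219 + 0.369017 + 0.517047 + 0.412495 = 1.809778

H = 1.8098 bits/symbol


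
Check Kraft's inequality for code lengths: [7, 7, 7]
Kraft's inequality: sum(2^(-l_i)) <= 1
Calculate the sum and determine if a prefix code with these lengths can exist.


Sum = 2^(-7) + 2^(-7) + 2^(-7)
    = 0.0078125 + 0.0078125 + 0.0078125
    = 3/128 = 0.0234375
Since 0.0234375 <= 1, Kraft's inequality IS satisfied.
A prefix code with these lengths CAN exist.

Kraft sum = 0.0234375. Satisfied.


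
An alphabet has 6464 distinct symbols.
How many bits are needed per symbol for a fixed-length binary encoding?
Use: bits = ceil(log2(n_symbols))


log2(6464) = 12.6582
Bracket: 2^12 = 4096 < 6464 <= 2^13 = 8192
So ceil(log2(6464)) = 13

bits = ceil(log2(6464)) = ceil(12.6582) = 13 bits


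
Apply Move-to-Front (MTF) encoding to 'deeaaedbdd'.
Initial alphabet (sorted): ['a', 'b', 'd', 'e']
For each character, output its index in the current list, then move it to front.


MTF encoding:
'd': index 2 in ['a', 'b', 'd', 'e'] -> ['d', 'a', 'b', 'e']
'e': index 3 in ['d', 'a', 'b', 'e'] -> ['e', 'd', 'a', 'b']
'e': index 0 in ['e', 'd', 'a', 'b'] -> ['e', 'd', 'a', 'b']
'a': index 2 in ['e', 'd', 'a', 'b'] -> ['a', 'e', 'd', 'b']
'a': index 0 in ['a', 'e', 'd', 'b'] -> ['a', 'e', 'd', 'b']
'e': index 1 in ['a', 'e', 'd', 'b'] -> ['e', 'a', 'd', 'b']
'd': index 2 in ['e', 'a', 'd', 'b'] -> ['d', 'e', 'a', 'b']
'b': index 3 in ['d', 'e', 'a', 'b'] -> ['b', 'd', 'e', 'a']
'd': index 1 in ['b', 'd', 'e', 'a'] -> ['d', 'b', 'e', 'a']
'd': index 0 in ['d', 'b', 'e', 'a'] -> ['d', 'b', 'e', 'a']


Output: [2, 3, 0, 2, 0, 1, 2, 3, 1, 0]


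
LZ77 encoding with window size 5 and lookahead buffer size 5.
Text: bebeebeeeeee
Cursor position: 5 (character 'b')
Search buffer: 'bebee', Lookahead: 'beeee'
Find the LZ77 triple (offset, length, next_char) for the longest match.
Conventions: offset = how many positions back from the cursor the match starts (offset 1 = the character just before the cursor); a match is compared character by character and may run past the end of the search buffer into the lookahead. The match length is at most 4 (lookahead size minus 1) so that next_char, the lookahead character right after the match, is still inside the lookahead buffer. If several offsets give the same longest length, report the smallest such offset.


Try each offset into the search buffer:
  offset=1 (pos 4, char 'e'): match length 0
  offset=2 (pos 3, char 'e'): match length 0
  offset=3 (pos 2, char 'b'): match length 3
  offset=4 (pos 1, char 'e'): match length 0
  offset=5 (pos 0, char 'b'): match length 2
Longest match has length 3 at offset 3.
next_char = character at position 5 + 3 = 8 -> 'e'

Best match: offset=3, length=3 (matching 'bee' starting at position 2)
LZ77 triple: (3, 3, 'e')


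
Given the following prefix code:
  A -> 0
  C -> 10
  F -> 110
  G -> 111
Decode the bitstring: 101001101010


Decoding step by step:
Bits 10 -> C
Bits 10 -> C
Bits 0 -> A
Bits 110 -> F
Bits 10 -> C
Bits 10 -> C


Decoded message: CCAFCC


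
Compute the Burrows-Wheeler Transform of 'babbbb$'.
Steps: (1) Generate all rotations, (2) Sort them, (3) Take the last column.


Rotations (sorted):
  0: $babbbb -> last char: b
  1: abbbb$b -> last char: b
  2: b$babbb -> last char: b
  3: babbbb$ -> last char: $
  4: bb$babb -> last char: b
  5: bbb$bab -> last char: b
  6: bbbb$ba -> last char: a


BWT = bbb$bba


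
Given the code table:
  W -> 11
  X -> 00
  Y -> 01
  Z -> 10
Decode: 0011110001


Decoding:
00 -> X
11 -> W
11 -> W
00 -> X
01 -> Y


Result: XWWXY


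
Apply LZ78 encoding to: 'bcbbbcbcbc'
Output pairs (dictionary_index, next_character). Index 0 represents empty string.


LZ78 encoding steps:
Dictionary: {0: ''}
Step 1: w='' (idx 0), next='b' -> output (0, 'b'), add 'b' as idx 1
Step 2: w='' (idx 0), next='c' -> output (0, 'c'), add 'c' as idx 2
Step 3: w='b' (idx 1), next='b' -> output (1, 'b'), add 'bb' as idx 3
Step 4: w='b' (idx 1), next='c' -> output (1, 'c'), add 'bc' as idx 4
Step 5: w='bc' (idx 4), next='b' -> output (4, 'b'), add 'bcb' as idx 5
Step 6: w='c' (idx 2), end of input -> output (2, '')


Encoded: [(0, 'b'), (0, 'c'), (1, 'b'), (1, 'c'), (4, 'b'), (2, '')]


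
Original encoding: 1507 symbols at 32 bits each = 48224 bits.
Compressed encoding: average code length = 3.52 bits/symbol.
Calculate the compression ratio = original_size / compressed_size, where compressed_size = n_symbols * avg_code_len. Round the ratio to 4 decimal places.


original_size = n_symbols * orig_bits = 1507 * 32 = 48224 bits
compressed_size = n_symbols * avg_code_len = 1507 * 3.52 = 5304.64 bits
ratio = original_size / compressed_size = 48224 / 5304.64 = 9.0909

Compression ratio = 9.0909


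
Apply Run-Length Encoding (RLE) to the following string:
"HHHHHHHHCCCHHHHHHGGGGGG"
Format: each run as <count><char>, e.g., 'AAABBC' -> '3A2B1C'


Scanning runs left to right:
  i=0: run of 'H' x 8 -> '8H'
  i=8: run of 'C' x 3 -> '3C'
  i=11: run of 'H' x 6 -> '6H'
  i=17: run of 'G' x 6 -> '6G'

RLE = 8H3C6H6G


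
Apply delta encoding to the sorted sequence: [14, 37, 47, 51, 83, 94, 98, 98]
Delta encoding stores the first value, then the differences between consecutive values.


First value: 14
Deltas:
  37 - 14 = 23
  47 - 37 = 10
  51 - 47 = 4
  83 - 51 = 32
  94 - 83 = 11
  98 - 94 = 4
  98 - 98 = 0


Delta encoded: [14, 23, 10, 4, 32, 11, 4, 0]


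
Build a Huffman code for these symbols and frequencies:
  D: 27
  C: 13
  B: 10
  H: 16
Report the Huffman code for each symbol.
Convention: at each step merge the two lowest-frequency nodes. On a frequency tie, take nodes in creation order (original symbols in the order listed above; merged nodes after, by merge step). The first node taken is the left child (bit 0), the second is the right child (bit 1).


Huffman tree construction:
Step 1: Merge B(10) + C(13) = 23
Step 2: Merge H(16) + (B+C)(23) = 39
Step 3: Merge D(27) + (H+(B+C))(39) = 66
Read each symbol's code off the tree from the root (left child = 0, right child = 1).

Codes:
  D: 0 (length 1)
  C: 111 (length 3)
  B: 110 (length 3)
  H: 10 (length 2)
Average code length: 128/66 = 1.9394 bits/symbol


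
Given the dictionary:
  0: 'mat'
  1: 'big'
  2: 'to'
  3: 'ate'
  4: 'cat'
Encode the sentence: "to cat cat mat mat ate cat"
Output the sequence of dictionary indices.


Look up each word in the dictionary:
  'to' -> 2
  'cat' -> 4
  'cat' -> 4
  'mat' -> 0
  'mat' -> 0
  'ate' -> 3
  'cat' -> 4

Encoded: [2, 4, 4, 0, 0, 3, 4]


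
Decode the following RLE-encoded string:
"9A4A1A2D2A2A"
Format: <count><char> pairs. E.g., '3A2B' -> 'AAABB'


Expanding each <count><char> pair:
  9A -> 'AAAAAAAAA'
  4A -> 'AAAA'
  1A -> 'A'
  2D -> 'DD'
  2A -> 'AA'
  2A -> 'AA'

Decoded = AAAAAAAAAAAAAADDAAAA


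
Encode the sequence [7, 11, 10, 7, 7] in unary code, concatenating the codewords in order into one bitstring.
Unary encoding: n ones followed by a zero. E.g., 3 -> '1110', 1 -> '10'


Encode each number as n ones followed by a terminating 0:
  7 -> 11111110 (8 bits)
  11 -> 111111111110 (12 bits)
  10 -> 11111111110 (11 bits)
  7 -> 11111110 (8 bits)
  7 -> 11111110 (8 bits)
Total length = 8 + 12 + 11 + 8 + 8 = 47 bits.

Unary([7, 11, 10, 7, 7]) = 11111110111111111110111111111101111111011111110 (47 bits)


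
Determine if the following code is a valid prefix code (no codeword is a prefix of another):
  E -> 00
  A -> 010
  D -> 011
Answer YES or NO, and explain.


Checking each pair (does one codeword prefix another?):
  E='00' vs A='010': no prefix
  E='00' vs D='011': no prefix
  A='010' vs E='00': no prefix
  A='010' vs D='011': no prefix
  D='011' vs E='00': no prefix
  D='011' vs A='010': no prefix
No violation found over all pairs.

YES -- this is a valid prefix code. No codeword is a prefix of any other codeword.


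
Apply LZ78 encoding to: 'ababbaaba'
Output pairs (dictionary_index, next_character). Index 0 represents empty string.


LZ78 encoding steps:
Dictionary: {0: ''}
Step 1: w='' (idx 0), next='a' -> output (0, 'a'), add 'a' as idx 1
Step 2: w='' (idx 0), next='b' -> output (0, 'b'), add 'b' as idx 2
Step 3: w='a' (idx 1), next='b' -> output (1, 'b'), add 'ab' as idx 3
Step 4: w='b' (idx 2), next='a' -> output (2, 'a'), add 'ba' as idx 4
Step 5: w='ab' (idx 3), next='a' -> output (3, 'a'), add 'aba' as idx 5


Encoded: [(0, 'a'), (0, 'b'), (1, 'b'), (2, 'a'), (3, 'a')]


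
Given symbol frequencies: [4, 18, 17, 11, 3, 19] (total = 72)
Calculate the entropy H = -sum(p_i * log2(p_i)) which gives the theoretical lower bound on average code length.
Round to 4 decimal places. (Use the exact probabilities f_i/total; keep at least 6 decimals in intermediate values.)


Per-symbol terms -p_i * log2(p_i) with p_i = f_i/72:
  p = 4/72 = 0.055556: log2(p) = -4.169925, -p*log2(p) = 0.231663
  p = 18/72 = 0.250000: log2(p) = -2.000000, -p*log2(p) = 0.500000
  p = 17/72 = 0.236111: log2(p) = -2.082462, -p*log2(p) = 0.491692
  p = 11/72 = 0.152778: log2(p) = -2.710493, -p*log2(p) = 0.414103
  p = 3/72 = 0.041667: log2(p) = -4.584963, -p*log2(p) = 0.191040
  p = 19/72 = 0.263889: log2(p) = -1.921997, -p*log2(p) = 0.507194
H = 0.231663 + 0.500000 + 0.491692 + 0.414103 + 0.191040 + 0.507194 = 2.335692

H = 2.3357 bits/symbol


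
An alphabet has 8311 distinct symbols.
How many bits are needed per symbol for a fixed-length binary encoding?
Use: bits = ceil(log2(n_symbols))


log2(8311) = 13.0208
Bracket: 2^13 = 8192 < 8311 <= 2^14 = 16384
So ceil(log2(8311)) = 14

bits = ceil(log2(8311)) = ceil(13.0208) = 14 bits


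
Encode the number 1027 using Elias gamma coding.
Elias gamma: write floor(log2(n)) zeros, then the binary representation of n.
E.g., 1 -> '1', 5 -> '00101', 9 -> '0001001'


num_bits = floor(log2(1027)) + 1 = 11
leading_zeros = num_bits - 1 = 10
binary(1027) = 10000000011

Elias gamma(1027) = '0000000000' + '10000000011' = 000000000010000000011 (21 bits)


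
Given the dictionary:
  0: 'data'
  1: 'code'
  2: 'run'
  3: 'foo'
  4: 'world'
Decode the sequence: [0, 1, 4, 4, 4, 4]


Look up each index in the dictionary:
  0 -> 'data'
  1 -> 'code'
  4 -> 'world'
  4 -> 'world'
  4 -> 'world'
  4 -> 'world'

Decoded: "data code world world world world"


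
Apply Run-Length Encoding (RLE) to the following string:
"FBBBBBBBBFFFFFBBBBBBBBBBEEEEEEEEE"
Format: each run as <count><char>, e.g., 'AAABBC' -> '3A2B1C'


Scanning runs left to right:
  i=0: run of 'F' x 1 -> '1F'
  i=1: run of 'B' x 8 -> '8B'
  i=9: run of 'F' x 5 -> '5F'
  i=14: run of 'B' x 10 -> '10B'
  i=24: run of 'E' x 9 -> '9E'

RLE = 1F8B5F10B9E


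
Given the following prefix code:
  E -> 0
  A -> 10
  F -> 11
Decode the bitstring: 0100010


Decoding step by step:
Bits 0 -> E
Bits 10 -> A
Bits 0 -> E
Bits 0 -> E
Bits 10 -> A


Decoded message: EAEEA


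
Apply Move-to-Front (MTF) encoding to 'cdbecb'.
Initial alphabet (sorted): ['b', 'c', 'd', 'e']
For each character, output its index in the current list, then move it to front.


MTF encoding:
'c': index 1 in ['b', 'c', 'd', 'e'] -> ['c', 'b', 'd', 'e']
'd': index 2 in ['c', 'b', 'd', 'e'] -> ['d', 'c', 'b', 'e']
'b': index 2 in ['d', 'c', 'b', 'e'] -> ['b', 'd', 'c', 'e']
'e': index 3 in ['b', 'd', 'c', 'e'] -> ['e', 'b', 'd', 'c']
'c': index 3 in ['e', 'b', 'd', 'c'] -> ['c', 'e', 'b', 'd']
'b': index 2 in ['c', 'e', 'b', 'd'] -> ['b', 'c', 'e', 'd']


Output: [1, 2, 2, 3, 3, 2]


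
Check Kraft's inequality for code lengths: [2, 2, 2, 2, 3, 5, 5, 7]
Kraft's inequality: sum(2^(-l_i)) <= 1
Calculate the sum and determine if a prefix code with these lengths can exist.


Sum = 2^(-2) + 2^(-2) + 2^(-2) + 2^(-2) + 2^(-3) + 2^(-5) + 2^(-5) + 2^(-7)
    = 0.25 + 0.25 + 0.25 + 0.25 + 0.125 + 0.03125 + 0.03125 + 0.0078125
    = 153/128 = 1.1953125
Since 1.1953125 > 1, Kraft's inequality is NOT satisfied.
A prefix code with these lengths CANNOT exist.

Kraft sum = 1.1953125. Not satisfied.


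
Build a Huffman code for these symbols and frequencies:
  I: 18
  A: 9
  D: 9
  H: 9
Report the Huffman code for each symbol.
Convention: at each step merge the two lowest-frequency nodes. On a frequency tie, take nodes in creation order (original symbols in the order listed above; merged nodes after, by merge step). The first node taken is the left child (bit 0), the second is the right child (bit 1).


Huffman tree construction:
Step 1: Merge A(9) + D(9) = 18
Step 2: Merge H(9) + I(18) = 27
Step 3: Merge (A+D)(18) + (H+I)(27) = 45
Read each symbol's code off the tree from the root (left child = 0, right child = 1).

Codes:
  I: 11 (length 2)
  A: 00 (length 2)
  D: 01 (length 2)
  H: 10 (length 2)
Average code length: 90/45 = 2.0000 bits/symbol


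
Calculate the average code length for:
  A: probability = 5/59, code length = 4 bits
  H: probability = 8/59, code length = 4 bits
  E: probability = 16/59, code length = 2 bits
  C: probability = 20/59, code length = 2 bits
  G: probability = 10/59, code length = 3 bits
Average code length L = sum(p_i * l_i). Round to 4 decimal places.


Weighted contributions p_i * l_i:
  A: (5/59) * 4 = 20/59
  H: (8/59) * 4 = 32/59
  E: (16/59) * 2 = 32/59
  C: (20/59) * 2 = 40/59
  G: (10/59) * 3 = 30/59
Sum = (20 + 32 + 32 + 40 + 30)/59 = 154/59

L = 154/59 = 2.6102 bits/symbol


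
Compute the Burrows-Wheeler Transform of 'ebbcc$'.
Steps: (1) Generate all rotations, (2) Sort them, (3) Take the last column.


Rotations (sorted):
  0: $ebbcc -> last char: c
  1: bbcc$e -> last char: e
  2: bcc$eb -> last char: b
  3: c$ebbc -> last char: c
  4: cc$ebb -> last char: b
  5: ebbcc$ -> last char: $


BWT = cebcb$


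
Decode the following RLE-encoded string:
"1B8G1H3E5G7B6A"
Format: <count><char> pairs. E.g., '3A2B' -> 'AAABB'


Expanding each <count><char> pair:
  1B -> 'B'
  8G -> 'GGGGGGGG'
  1H -> 'H'
  3E -> 'EEE'
  5G -> 'GGGGG'
  7B -> 'BBBBBBB'
  6A -> 'AAAAAA'

Decoded = BGGGGGGGGHEEEGGGGGBBBBBBBAAAAAA


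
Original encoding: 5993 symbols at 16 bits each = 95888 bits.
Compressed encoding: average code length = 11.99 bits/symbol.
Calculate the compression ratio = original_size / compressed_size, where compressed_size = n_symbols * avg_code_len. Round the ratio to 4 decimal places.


original_size = n_symbols * orig_bits = 5993 * 16 = 95888 bits
compressed_size = n_symbols * avg_code_len = 5993 * 11.99 = 71856.07 bits
ratio = original_size / compressed_size = 95888 / 71856.07 = 1.3344

Compression ratio = 1.3344


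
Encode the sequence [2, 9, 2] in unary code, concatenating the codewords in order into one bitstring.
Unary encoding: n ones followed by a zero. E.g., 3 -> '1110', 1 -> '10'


Encode each number as n ones followed by a terminating 0:
  2 -> 110 (3 bits)
  9 -> 1111111110 (10 bits)
  2 -> 110 (3 bits)
Total length = 3 + 10 + 3 = 16 bits.

Unary([2, 9, 2]) = 1101111111110110 (16 bits)


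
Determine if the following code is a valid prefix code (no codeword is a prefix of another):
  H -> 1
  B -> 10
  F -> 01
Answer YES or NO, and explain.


Checking each pair (does one codeword prefix another?):
  H='1' vs B='10': prefix -- VIOLATION

NO -- this is NOT a valid prefix code. H (1) is a prefix of B (10).


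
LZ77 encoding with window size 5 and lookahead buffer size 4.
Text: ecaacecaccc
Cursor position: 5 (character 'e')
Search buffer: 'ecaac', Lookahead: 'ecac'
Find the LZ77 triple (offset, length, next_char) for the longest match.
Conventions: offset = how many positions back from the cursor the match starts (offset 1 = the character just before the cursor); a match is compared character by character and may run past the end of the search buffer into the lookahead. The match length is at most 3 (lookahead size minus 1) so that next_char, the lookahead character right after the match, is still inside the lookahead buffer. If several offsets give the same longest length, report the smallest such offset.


Try each offset into the search buffer:
  offset=1 (pos 4, char 'c'): match length 0
  offset=2 (pos 3, char 'a'): match length 0
  offset=3 (pos 2, char 'a'): match length 0
  offset=4 (pos 1, char 'c'): match length 0
  offset=5 (pos 0, char 'e'): match length 3
Longest match has length 3 at offset 5.
next_char = character at position 5 + 3 = 8 -> 'c'

Best match: offset=5, length=3 (matching 'eca' starting at position 0)
LZ77 triple: (5, 3, 'c')


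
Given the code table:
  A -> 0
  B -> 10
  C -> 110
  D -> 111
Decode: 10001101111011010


Decoding:
10 -> B
0 -> A
0 -> A
110 -> C
111 -> D
10 -> B
110 -> C
10 -> B


Result: BAACDBCB


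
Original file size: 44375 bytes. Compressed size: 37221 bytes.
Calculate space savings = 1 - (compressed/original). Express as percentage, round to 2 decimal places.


ratio = compressed/original = 37221/44375 = 0.838783
savings = 1 - ratio = 1 - 0.838783 = 0.161217
as a percentage: 0.161217 * 100 = 16.12%

Space savings = 1 - 37221/44375 = 16.12%


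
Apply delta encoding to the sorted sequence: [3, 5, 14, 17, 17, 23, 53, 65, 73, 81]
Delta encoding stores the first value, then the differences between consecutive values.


First value: 3
Deltas:
  5 - 3 = 2
  14 - 5 = 9
  17 - 14 = 3
  17 - 17 = 0
  23 - 17 = 6
  53 - 23 = 30
  65 - 53 = 12
  73 - 65 = 8
  81 - 73 = 8


Delta encoded: [3, 2, 9, 3, 0, 6, 30, 12, 8, 8]
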